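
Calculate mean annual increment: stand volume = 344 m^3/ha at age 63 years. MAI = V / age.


MAI = 344 / 63 = 5.4603 ≈ 5.46 m^3/ha/yr

5.46 m^3/ha/yr


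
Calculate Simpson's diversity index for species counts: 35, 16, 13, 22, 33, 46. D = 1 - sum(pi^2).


Total N = 35 + 16 + 13 + 22 + 33 + 46 = 165
Per-species terms:
  p = 35/165 = 0.212121; p^2 = 0.212121^2 = 0.044995
  p = 16/165 = 0.096970; p^2 = 0.096970^2 = 0.009403
  p = 13/165 = 0.078788; p^2 = 0.078788^2 = 0.006208
  p = 22/165 = 0.133333; p^2 = 0.133333^2 = 0.017778
  p = 33/165 = 0.200000; p^2 = 0.200000^2 = 0.040000
  p = 46/165 = 0.278788; p^2 = 0.278788^2 = 0.077723
sum(p^2) = 0.044995 + 0.009403 + 0.006208 + 0.017778 + 0.040000 + 0.077723 = 0.196107
D = 1 - 0.196107 = 0.803893 ≈ 0.8039

0.8039


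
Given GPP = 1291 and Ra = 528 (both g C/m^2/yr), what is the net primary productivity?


NPP = GPP - Ra = 1291 - 528 = 763 g C/m^2/yr

763 g C/m^2/yr


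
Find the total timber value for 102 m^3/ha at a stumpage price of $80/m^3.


Value = 102 * 80 = $8160/ha

$8160/ha


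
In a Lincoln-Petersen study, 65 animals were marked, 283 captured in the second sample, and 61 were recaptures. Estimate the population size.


N = M * C / R = 65 * 283 / 61 = 18395 / 61 = 301.56 ≈ 302

302 individuals


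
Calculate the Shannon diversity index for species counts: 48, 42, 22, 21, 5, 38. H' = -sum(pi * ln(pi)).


Total N = 48 + 42 + 22 + 21 + 5 + 38 = 176
Per-species terms:
  p = 48/176 = 0.272727; ln(p) = -1.299284; p*ln(p) = 0.272727 * (-1.299284) = -0.354350
  p = 42/176 = 0.238636; ln(p) = -1.432816; p*ln(p) = 0.238636 * (-1.432816) = -0.341921
  p = 22/176 = 0.125000; ln(p) = -2.079442; p*ln(p) = 0.125000 * (-2.079442) = -0.259930
  p = 21/176 = 0.119318; ln(p) = -2.125963; p*ln(p) = 0.119318 * (-2.125963) = -0.253666
  p = 5/176 = 0.028409; ln(p) = -3.561049; p*ln(p) = 0.028409 * (-3.561049) = -0.101166
  p = 38/176 = 0.215909; ln(p) = -1.532898; p*ln(p) = 0.215909 * (-1.532898) = -0.330966
sum(p*ln(p)) = (-0.354350) + (-0.341921) + (-0.259930) + (-0.253666) + (-0.101166) + (-0.330966) = -1.641999
H' = -(-1.641999) = 1.641999 ≈ 1.6420

1.6420


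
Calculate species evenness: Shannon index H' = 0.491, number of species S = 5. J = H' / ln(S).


ln(5) = 1.60944
J = H' / ln(S) = 0.491 / 1.60944 = 0.305075 ≈ 0.3051

0.3051


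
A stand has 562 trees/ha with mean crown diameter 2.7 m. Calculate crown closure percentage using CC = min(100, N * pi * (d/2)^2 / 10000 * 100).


(d/2)^2 = (2.7/2)^2 = 1.35^2 = 1.8225
Crown area = 3.141593 * 1.8225 = 5.72555 m^2
N * area / 10000 * 100 = 562 * 5.72555 / 10000 * 100 = 32.1776
CC = min(100, 32.1776) = 32.1776 ≈ 32.2%

32.2%


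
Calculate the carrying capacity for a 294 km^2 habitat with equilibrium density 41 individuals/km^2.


K = 41 * 294 = 12054 individuals

12054 individuals


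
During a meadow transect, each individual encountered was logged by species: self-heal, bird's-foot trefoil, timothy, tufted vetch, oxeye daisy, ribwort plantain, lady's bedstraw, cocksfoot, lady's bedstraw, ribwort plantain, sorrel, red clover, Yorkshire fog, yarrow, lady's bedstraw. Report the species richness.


Total individuals logged = 15
Distinct species (count of individuals): self-heal (1), bird's-foot trefoil (1), timothy (1), tufted vetch (1), oxeye daisy (1), ribwort plantain (2), lady's bedstraw (3), cocksfoot (1), sorrel (1), red clover (1), Yorkshire fog (1), yarrow (1)
Species richness = number of distinct species = 12

12


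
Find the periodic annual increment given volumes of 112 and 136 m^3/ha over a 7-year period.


PAI = (V2 - V1) / period = (136 - 112) / 7 = 24 / 7 = 3.4286 ≈ 3.43 m^3/ha/yr

3.43 m^3/ha/yr


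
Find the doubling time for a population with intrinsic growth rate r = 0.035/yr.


td = ln(2) / 0.035 = 0.693147 / 0.035 = 19.8042 ≈ 19.8 years

19.8 years


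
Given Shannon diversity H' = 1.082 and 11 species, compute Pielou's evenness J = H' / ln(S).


ln(11) = 2.39790
J = H' / ln(S) = 1.082 / 2.39790 = 0.451228 ≈ 0.4512

0.4512


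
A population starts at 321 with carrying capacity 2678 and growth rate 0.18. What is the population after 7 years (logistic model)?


(K - N0)/N0 = (2678 - 321)/321 = 2357/321 = 7.34268
r*t = 0.18 * 7 = 1.26; exp(-1.26) = 0.283654
7.34268 * 0.283654 = 2.08278
1 + 2.08278 = 3.08278
N = 2678 / 3.08278 = 868.696 ≈ 869

869


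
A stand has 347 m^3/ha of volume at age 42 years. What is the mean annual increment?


MAI = 347 / 42 = 8.2619 ≈ 8.26 m^3/ha/yr

8.26 m^3/ha/yr


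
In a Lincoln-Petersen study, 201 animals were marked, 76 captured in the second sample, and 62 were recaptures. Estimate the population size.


N = M * C / R = 201 * 76 / 62 = 15276 / 62 = 246.39 ≈ 246

246 individuals


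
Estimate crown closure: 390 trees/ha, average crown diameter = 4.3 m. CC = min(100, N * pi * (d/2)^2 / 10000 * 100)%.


(d/2)^2 = (4.3/2)^2 = 2.15^2 = 4.6225
Crown area = 3.141593 * 4.6225 = 14.5220 m^2
N * area / 10000 * 100 = 390 * 14.5220 / 10000 * 100 = 56.6358
CC = min(100, 56.6358) = 56.6358 ≈ 56.6%

56.6%


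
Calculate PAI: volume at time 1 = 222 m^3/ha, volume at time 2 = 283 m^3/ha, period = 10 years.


PAI = (V2 - V1) / period = (283 - 222) / 10 = 61 / 10 = 6.10 m^3/ha/yr

6.10 m^3/ha/yr


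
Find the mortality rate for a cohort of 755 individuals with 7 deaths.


Mortality rate = 7 / 755 = 0.009272 ≈ 0.0093

0.0093


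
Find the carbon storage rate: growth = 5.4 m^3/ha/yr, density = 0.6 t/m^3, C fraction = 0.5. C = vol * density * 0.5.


C = 5.4 * 0.6 * 0.5 = 1.62 t C/ha/yr

1.62 t C/ha/yr


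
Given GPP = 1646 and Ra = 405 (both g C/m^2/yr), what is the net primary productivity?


NPP = GPP - Ra = 1646 - 405 = 1241 g C/m^2/yr

1241 g C/m^2/yr


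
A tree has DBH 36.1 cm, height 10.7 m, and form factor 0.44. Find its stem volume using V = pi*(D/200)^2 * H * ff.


(D/200)^2 = (36.1/200)^2 = 0.1805^2 = 0.03258025
BA = 3.141593 * 0.03258025 = 0.102354 m^2
V = 0.102354 * 10.7 * 0.44 = 0.481883 ≈ 0.482 m^3

0.482 m^3


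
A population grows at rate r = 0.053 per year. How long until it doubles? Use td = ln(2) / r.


td = ln(2) / 0.053 = 0.693147 / 0.053 = 13.0782 ≈ 13.1 years

13.1 years


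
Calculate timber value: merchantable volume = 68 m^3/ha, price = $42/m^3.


Value = 68 * 42 = $2856/ha

$2856/ha


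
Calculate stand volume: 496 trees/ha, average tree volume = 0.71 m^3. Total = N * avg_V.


V_stand = 496 * 0.71 = 352.16 ≈ 352.2 m^3/ha

352.2 m^3/ha


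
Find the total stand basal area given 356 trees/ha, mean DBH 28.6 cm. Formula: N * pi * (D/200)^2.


(D/200)^2 = (28.6/200)^2 = 0.143^2 = 0.020449
Individual BA = 3.141593 * 0.020449 = 0.0642424 m^2
Stand BA = 356 * 0.0642424 = 22.8703 ≈ 22.87 m^2/ha

22.87 m^2/ha


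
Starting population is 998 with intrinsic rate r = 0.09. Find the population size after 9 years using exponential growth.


r*t = 0.09 * 9 = 0.81
exp(0.81) = 2.24791
N = 998 * 2.24791 = 2243.41 ≈ 2243

2243


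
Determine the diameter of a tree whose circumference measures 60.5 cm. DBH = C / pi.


DBH = C / pi = 60.5 / 3.141593 = 19.2577 ≈ 19.26 cm

19.26 cm


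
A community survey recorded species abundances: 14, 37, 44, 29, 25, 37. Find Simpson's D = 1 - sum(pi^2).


Total N = 14 + 37 + 44 + 29 + 25 + 37 = 186
Per-species terms:
  p = 14/186 = 0.075269; p^2 = 0.075269^2 = 0.005665
  p = 37/186 = 0.198925; p^2 = 0.198925^2 = 0.039571
  p = 44/186 = 0.236559; p^2 = 0.236559^2 = 0.055960
  p = 29/186 = 0.155914; p^2 = 0.155914^2 = 0.024309
  p = 25/186 = 0.134409; p^2 = 0.134409^2 = 0.018066
  p = 37/186 = 0.198925; p^2 = 0.198925^2 = 0.039571
sum(p^2) = 0.005665 + 0.039571 + 0.055960 + 0.024309 + 0.018066 + 0.039571 = 0.183142
D = 1 - 0.183142 = 0.816858 ≈ 0.8169

0.8169


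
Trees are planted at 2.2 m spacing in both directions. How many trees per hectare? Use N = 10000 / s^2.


N = 10000 / 2.2^2 = 10000 / 4.84 = 2066.12 ≈ 2066 trees/ha

2066 trees/ha


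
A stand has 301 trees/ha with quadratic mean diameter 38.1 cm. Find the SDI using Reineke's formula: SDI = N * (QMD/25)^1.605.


QMD/25 = 38.1/25 = 1.524
(1.524)^1.605 = exp(1.605 * ln(1.524)) = exp(1.605 * 0.421338) = exp(0.676247) = 1.96648
SDI = 301 * 1.96648 = 591.910 ≈ 592

592


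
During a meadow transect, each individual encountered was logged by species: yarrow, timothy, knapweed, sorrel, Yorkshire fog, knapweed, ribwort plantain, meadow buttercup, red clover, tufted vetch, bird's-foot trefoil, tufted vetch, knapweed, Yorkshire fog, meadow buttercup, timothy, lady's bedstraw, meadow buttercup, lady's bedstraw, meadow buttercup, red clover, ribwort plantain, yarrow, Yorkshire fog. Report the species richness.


Total individuals logged = 24
Distinct species (count of individuals): yarrow (2), timothy (2), knapweed (3), sorrel (1), Yorkshire fog (3), ribwort plantain (2), meadow buttercup (4), red clover (2), tufted vetch (2), bird's-foot trefoil (1), lady's bedstraw (2)
Species richness = number of distinct species = 11

11


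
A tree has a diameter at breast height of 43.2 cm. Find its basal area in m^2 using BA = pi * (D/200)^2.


D/200 = 43.2/200 = 0.216 m
(D/200)^2 = 0.216^2 = 0.046656
BA = 3.141593 * 0.046656 = 0.146574 ≈ 0.1466 m^2

0.1466 m^2


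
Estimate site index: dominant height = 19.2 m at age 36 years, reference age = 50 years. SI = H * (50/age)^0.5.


50/36 = 1.38889
(1.38889)^0.5 = 1.17851
SI = 19.2 * 1.17851 = 22.6274 ≈ 22.6 m

22.6 m


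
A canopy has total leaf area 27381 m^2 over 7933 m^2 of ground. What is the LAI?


LAI = 27381 / 7933 = 3.4515 ≈ 3.45

3.45


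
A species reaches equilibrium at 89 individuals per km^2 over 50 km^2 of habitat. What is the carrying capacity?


K = 89 * 50 = 4450 individuals

4450 individuals


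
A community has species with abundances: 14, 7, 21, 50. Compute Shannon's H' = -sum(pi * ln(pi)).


Total N = 14 + 7 + 21 + 50 = 92
Per-species terms:
  p = 14/92 = 0.152174; ln(p) = -1.882731; p*ln(p) = 0.152174 * (-1.882731) = -0.286503
  p = 7/92 = 0.076087; ln(p) = -2.575878; p*ln(p) = 0.076087 * (-2.575878) = -0.195991
  p = 21/92 = 0.228261; ln(p) = -1.477266; p*ln(p) = 0.228261 * (-1.477266) = -0.337202
  p = 50/92 = 0.543478; ln(p) = -0.609766; p*ln(p) = 0.543478 * (-0.609766) = -0.331394
sum(p*ln(p)) = (-0.286503) + (-0.195991) + (-0.337202) + (-0.331394) = -1.151090
H' = -(-1.151090) = 1.151090 ≈ 1.1511

1.1511


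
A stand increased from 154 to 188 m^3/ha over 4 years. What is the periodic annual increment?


PAI = (V2 - V1) / period = (188 - 154) / 4 = 34 / 4 = 8.50 m^3/ha/yr

8.50 m^3/ha/yr


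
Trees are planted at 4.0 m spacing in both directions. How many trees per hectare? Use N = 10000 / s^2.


N = 10000 / 4.0^2 = 10000 / 16 = 625.000 ≈ 625 trees/ha

625 trees/ha


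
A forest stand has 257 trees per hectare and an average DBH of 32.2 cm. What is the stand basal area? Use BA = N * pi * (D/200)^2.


(D/200)^2 = (32.2/200)^2 = 0.161^2 = 0.025921
Individual BA = 3.141593 * 0.025921 = 0.0814332 m^2
Stand BA = 257 * 0.0814332 = 20.9283 ≈ 20.93 m^2/ha

20.93 m^2/ha


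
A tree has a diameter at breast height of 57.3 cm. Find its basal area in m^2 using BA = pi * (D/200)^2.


D/200 = 57.3/200 = 0.2865 m
(D/200)^2 = 0.2865^2 = 0.08208225
BA = 3.141593 * 0.08208225 = 0.257869 ≈ 0.2579 m^2

0.2579 m^2


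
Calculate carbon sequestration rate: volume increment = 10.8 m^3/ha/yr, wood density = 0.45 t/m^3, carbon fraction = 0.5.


C = 10.8 * 0.45 * 0.5 = 2.43 t C/ha/yr

2.43 t C/ha/yr


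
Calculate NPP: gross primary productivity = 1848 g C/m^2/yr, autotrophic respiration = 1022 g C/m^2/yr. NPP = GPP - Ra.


NPP = GPP - Ra = 1848 - 1022 = 826 g C/m^2/yr

826 g C/m^2/yr


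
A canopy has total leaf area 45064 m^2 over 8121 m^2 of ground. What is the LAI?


LAI = 45064 / 8121 = 5.5491 ≈ 5.55

5.55


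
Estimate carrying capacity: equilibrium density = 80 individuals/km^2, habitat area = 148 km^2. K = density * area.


K = 80 * 148 = 11840 individuals

11840 individuals


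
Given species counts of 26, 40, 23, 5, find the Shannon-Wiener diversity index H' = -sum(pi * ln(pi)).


Total N = 26 + 40 + 23 + 5 = 94
Per-species terms:
  p = 26/94 = 0.276596; ln(p) = -1.285197; p*ln(p) = 0.276596 * (-1.285197) = -0.355480
  p = 40/94 = 0.425532; ln(p) = -0.854415; p*ln(p) = 0.425532 * (-0.854415) = -0.363581
  p = 23/94 = 0.244681; ln(p) = -1.407800; p*ln(p) = 0.244681 * (-1.407800) = -0.344462
  p = 5/94 = 0.053191; ln(p) = -2.933866; p*ln(p) = 0.053191 * (-2.933866) = -0.156055
sum(p*ln(p)) = (-0.355480) + (-0.363581) + (-0.344462) + (-0.156055) = -1.219578
H' = -(-1.219578) = 1.219578 ≈ 1.2196

1.2196


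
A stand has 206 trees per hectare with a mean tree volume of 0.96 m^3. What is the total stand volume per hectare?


V_stand = 206 * 0.96 = 197.76 ≈ 197.8 m^3/ha

197.8 m^3/ha


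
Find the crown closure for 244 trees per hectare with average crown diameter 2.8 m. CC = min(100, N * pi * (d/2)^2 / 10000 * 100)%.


(d/2)^2 = (2.8/2)^2 = 1.4^2 = 1.96
Crown area = 3.141593 * 1.96 = 6.15752 m^2
N * area / 10000 * 100 = 244 * 6.15752 / 10000 * 100 = 15.0243
CC = min(100, 15.0243) = 15.0243 ≈ 15.0%

15.0%


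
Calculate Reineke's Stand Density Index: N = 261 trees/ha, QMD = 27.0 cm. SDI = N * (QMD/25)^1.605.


QMD/25 = 27.0/25 = 1.08
(1.08)^1.605 = exp(1.605 * ln(1.08)) = exp(1.605 * 0.0769610) = exp(0.123522) = 1.13147
SDI = 261 * 1.13147 = 295.314 ≈ 295

295


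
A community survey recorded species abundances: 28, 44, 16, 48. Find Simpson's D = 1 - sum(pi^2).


Total N = 28 + 44 + 16 + 48 = 136
Per-species terms:
  p = 28/136 = 0.205882; p^2 = 0.205882^2 = 0.042387
  p = 44/136 = 0.323529; p^2 = 0.323529^2 = 0.104671
  p = 16/136 = 0.117647; p^2 = 0.117647^2 = 0.013841
  p = 48/136 = 0.352941; p^2 = 0.352941^2 = 0.124567
sum(p^2) = 0.042387 + 0.104671 + 0.013841 + 0.124567 = 0.285466
D = 1 - 0.285466 = 0.714534 ≈ 0.7145

0.7145


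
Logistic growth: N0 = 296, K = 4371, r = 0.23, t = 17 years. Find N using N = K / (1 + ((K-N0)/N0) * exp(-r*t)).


(K - N0)/N0 = (4371 - 296)/296 = 4075/296 = 13.7669
r*t = 0.23 * 17 = 3.91; exp(-3.91) = 0.0200405
13.7669 * 0.0200405 = 0.275896
1 + 0.275896 = 1.27590
N = 4371 / 1.27590 = 3425.82 ≈ 3426

3426


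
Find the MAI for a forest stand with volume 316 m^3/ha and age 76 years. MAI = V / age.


MAI = 316 / 76 = 4.1579 ≈ 4.16 m^3/ha/yr

4.16 m^3/ha/yr


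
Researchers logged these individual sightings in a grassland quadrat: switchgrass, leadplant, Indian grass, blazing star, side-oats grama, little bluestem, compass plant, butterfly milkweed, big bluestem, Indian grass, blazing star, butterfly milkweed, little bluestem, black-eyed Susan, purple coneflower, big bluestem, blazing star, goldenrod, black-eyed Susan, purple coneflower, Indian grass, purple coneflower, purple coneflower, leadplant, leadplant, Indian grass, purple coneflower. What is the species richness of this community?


Total individuals logged = 27
Distinct species (count of individuals): switchgrass (1), leadplant (3), Indian grass (4), blazing star (3), side-oats grama (1), little bluestem (2), compass plant (1), butterfly milkweed (2), big bluestem (2), black-eyed Susan (2), purple coneflower (5), goldenrod (1)
Species richness = number of distinct species = 12

12


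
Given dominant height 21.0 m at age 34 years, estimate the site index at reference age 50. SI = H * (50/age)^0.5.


50/34 = 1.47059
(1.47059)^0.5 = 1.21268
SI = 21.0 * 1.21268 = 25.4663 ≈ 25.5 m

25.5 m


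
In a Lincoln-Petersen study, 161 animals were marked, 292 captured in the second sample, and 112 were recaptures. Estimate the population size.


N = M * C / R = 161 * 292 / 112 = 47012 / 112 = 419.75 ≈ 420

420 individuals


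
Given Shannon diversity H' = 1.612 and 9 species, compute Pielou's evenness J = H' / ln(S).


ln(9) = 2.19722
J = H' / ln(S) = 1.612 / 2.19722 = 0.733654 ≈ 0.7337

0.7337


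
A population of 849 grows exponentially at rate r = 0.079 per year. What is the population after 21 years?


r*t = 0.079 * 21 = 1.659
exp(1.659) = 5.25405
N = 849 * 5.25405 = 4460.69 ≈ 4461

4461


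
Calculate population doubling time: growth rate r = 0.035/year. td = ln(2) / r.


td = ln(2) / 0.035 = 0.693147 / 0.035 = 19.8042 ≈ 19.8 years

19.8 years


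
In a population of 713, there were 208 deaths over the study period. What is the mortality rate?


Mortality rate = 208 / 713 = 0.291725 ≈ 0.2917

0.2917


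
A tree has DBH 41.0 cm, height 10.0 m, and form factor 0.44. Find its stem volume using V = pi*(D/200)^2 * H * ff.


(D/200)^2 = (41.0/200)^2 = 0.205^2 = 0.042025
BA = 3.141593 * 0.042025 = 0.132025 m^2
V = 0.132025 * 10.0 * 0.44 = 0.580910 ≈ 0.581 m^3

0.581 m^3


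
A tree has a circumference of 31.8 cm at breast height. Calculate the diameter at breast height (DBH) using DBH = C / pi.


DBH = C / pi = 31.8 / 3.141593 = 10.1223 ≈ 10.12 cm

10.12 cm


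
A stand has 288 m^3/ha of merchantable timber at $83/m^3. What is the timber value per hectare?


Value = 288 * 83 = $23904/ha

$23904/ha


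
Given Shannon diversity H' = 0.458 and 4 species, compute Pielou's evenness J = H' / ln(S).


ln(4) = 1.38629
J = H' / ln(S) = 0.458 / 1.38629 = 0.330378 ≈ 0.3304

0.3304


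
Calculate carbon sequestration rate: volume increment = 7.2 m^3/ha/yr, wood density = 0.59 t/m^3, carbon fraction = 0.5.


C = 7.2 * 0.59 * 0.5 = 2.124 ≈ 2.12 t C/ha/yr

2.12 t C/ha/yr


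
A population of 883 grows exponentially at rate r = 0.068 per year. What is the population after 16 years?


r*t = 0.068 * 16 = 1.088
exp(1.088) = 2.96833
N = 883 * 2.96833 = 2621.04 ≈ 2621

2621


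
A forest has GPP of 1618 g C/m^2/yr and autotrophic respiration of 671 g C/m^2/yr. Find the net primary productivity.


NPP = GPP - Ra = 1618 - 671 = 947 g C/m^2/yr

947 g C/m^2/yr


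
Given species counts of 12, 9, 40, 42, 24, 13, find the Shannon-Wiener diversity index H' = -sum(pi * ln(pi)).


Total N = 12 + 9 + 40 + 42 + 24 + 13 = 140
Per-species terms:
  p = 12/140 = 0.085714; ln(p) = -2.456739; p*ln(p) = 0.085714 * (-2.456739) = -0.210577
  p = 9/140 = 0.064286; ln(p) = -2.744413; p*ln(p) = 0.064286 * (-2.744413) = -0.176427
  p = 40/140 = 0.285714; ln(p) = -1.252764; p*ln(p) = 0.285714 * (-1.252764) = -0.357932
  p = 42/140 = 0.300000; ln(p) = -1.203973; p*ln(p) = 0.300000 * (-1.203973) = -0.361192
  p = 24/140 = 0.171429; ln(p) = -1.763586; p*ln(p) = 0.171429 * (-1.763586) = -0.302330
  p = 13/140 = 0.092857; ln(p) = -2.376695; p*ln(p) = 0.092857 * (-2.376695) = -0.220693
sum(p*ln(p)) = (-0.210577) + (-0.176427) + (-0.357932) + (-0.361192) + (-0.302330) + (-0.220693) = -1.629151
H' = -(-1.629151) = 1.629151 ≈ 1.6292

1.6292


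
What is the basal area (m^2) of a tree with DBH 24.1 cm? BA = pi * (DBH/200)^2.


D/200 = 24.1/200 = 0.1205 m
(D/200)^2 = 0.1205^2 = 0.01452025
BA = 3.141593 * 0.01452025 = 0.0456167 ≈ 0.0456 m^2

0.0456 m^2


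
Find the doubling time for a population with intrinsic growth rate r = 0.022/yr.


td = ln(2) / 0.022 = 0.693147 / 0.022 = 31.5067 ≈ 31.5 years

31.5 years


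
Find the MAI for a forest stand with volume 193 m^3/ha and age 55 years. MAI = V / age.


MAI = 193 / 55 = 3.5091 ≈ 3.51 m^3/ha/yr

3.51 m^3/ha/yr


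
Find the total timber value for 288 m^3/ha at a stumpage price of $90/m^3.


Value = 288 * 90 = $25920/ha

$25920/ha


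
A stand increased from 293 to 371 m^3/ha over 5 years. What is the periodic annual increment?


PAI = (V2 - V1) / period = (371 - 293) / 5 = 78 / 5 = 15.60 m^3/ha/yr

15.60 m^3/ha/yr


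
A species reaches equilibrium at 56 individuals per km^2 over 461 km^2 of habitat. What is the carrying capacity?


K = 56 * 461 = 25816 individuals

25816 individuals


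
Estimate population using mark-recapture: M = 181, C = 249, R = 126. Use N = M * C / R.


N = M * C / R = 181 * 249 / 126 = 45069 / 126 = 357.69 ≈ 358

358 individuals


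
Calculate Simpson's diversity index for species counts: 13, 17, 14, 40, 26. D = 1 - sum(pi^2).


Total N = 13 + 17 + 14 + 40 + 26 = 110
Per-species terms:
  p = 13/110 = 0.118182; p^2 = 0.118182^2 = 0.013967
  p = 17/110 = 0.154545; p^2 = 0.154545^2 = 0.023884
  p = 14/110 = 0.127273; p^2 = 0.127273^2 = 0.016198
  p = 40/110 = 0.363636; p^2 = 0.363636^2 = 0.132231
  p = 26/110 = 0.236364; p^2 = 0.236364^2 = 0.055868
sum(p^2) = 0.013967 + 0.023884 + 0.016198 + 0.132231 + 0.055868 = 0.242148
D = 1 - 0.242148 = 0.757852 ≈ 0.7579

0.7579


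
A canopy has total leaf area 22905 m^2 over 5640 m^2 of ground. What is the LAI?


LAI = 22905 / 5640 = 4.0612 ≈ 4.06

4.06


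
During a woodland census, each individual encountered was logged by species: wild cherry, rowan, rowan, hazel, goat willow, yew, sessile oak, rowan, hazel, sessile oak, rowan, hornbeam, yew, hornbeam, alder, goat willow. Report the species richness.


Total individuals logged = 16
Distinct species (count of individuals): wild cherry (1), rowan (4), hazel (2), goat willow (2), yew (2), sessile oak (2), hornbeam (2), alder (1)
Species richness = number of distinct species = 8

8


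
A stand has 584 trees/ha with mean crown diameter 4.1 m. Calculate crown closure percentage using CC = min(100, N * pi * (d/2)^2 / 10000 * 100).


(d/2)^2 = (4.1/2)^2 = 2.05^2 = 4.2025
Crown area = 3.141593 * 4.2025 = 13.2025 m^2
N * area / 10000 * 100 = 584 * 13.2025 / 10000 * 100 = 77.1026
CC = min(100, 77.1026) = 77.1026 ≈ 77.1%

77.1%


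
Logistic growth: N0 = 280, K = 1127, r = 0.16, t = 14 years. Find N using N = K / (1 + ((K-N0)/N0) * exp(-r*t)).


(K - N0)/N0 = (1127 - 280)/280 = 847/280 = 3.02500
r*t = 0.16 * 14 = 2.24; exp(-2.24) = 0.106459
3.02500 * 0.106459 = 0.322038
1 + 0.322038 = 1.32204
N = 1127 / 1.32204 = 852.470 ≈ 852

852


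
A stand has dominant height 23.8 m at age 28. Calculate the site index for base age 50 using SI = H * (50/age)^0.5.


50/28 = 1.78571
(1.78571)^0.5 = 1.33630
SI = 23.8 * 1.33630 = 31.8039 ≈ 31.8 m

31.8 m


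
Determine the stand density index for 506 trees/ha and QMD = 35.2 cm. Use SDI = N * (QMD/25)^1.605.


QMD/25 = 35.2/25 = 1.408
(1.408)^1.605 = exp(1.605 * ln(1.408)) = exp(1.605 * 0.342170) = exp(0.549183) = 1.73184
SDI = 506 * 1.73184 = 876.311 ≈ 876

876


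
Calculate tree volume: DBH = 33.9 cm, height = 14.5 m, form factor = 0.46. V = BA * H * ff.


(D/200)^2 = (33.9/200)^2 = 0.1695^2 = 0.02873025
BA = 3.141593 * 0.02873025 = 0.0902588 m^2
V = 0.0902588 * 14.5 * 0.46 = 0.602026 ≈ 0.602 m^3

0.602 m^3


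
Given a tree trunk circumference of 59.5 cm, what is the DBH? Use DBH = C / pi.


DBH = C / pi = 59.5 / 3.141593 = 18.9394 ≈ 18.94 cm

18.94 cm


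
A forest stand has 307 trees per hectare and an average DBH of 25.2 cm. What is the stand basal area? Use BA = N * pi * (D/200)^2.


(D/200)^2 = (25.2/200)^2 = 0.126^2 = 0.015876
Individual BA = 3.141593 * 0.015876 = 0.0498759 m^2
Stand BA = 307 * 0.0498759 = 15.3119 ≈ 15.31 m^2/ha

15.31 m^2/ha


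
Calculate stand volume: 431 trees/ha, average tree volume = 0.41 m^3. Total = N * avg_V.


V_stand = 431 * 0.41 = 176.71 ≈ 176.7 m^3/ha

176.7 m^3/ha


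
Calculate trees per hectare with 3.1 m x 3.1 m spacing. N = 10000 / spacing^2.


N = 10000 / 3.1^2 = 10000 / 9.61 = 1040.58 ≈ 1041 trees/ha

1041 trees/ha


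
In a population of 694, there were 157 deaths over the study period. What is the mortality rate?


Mortality rate = 157 / 694 = 0.226225 ≈ 0.2262

0.2262


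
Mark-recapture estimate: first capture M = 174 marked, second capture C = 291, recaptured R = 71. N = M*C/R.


N = M * C / R = 174 * 291 / 71 = 50634 / 71 = 713.15 ≈ 713

713 individuals


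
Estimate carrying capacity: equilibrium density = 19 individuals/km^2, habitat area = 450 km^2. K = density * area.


K = 19 * 450 = 8550 individuals

8550 individuals


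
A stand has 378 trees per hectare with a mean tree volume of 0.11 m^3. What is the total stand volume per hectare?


V_stand = 378 * 0.11 = 41.58 ≈ 41.6 m^3/ha

41.6 m^3/ha


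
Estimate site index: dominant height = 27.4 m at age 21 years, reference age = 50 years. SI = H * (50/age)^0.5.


50/21 = 2.38095
(2.38095)^0.5 = 1.54303
SI = 27.4 * 1.54303 = 42.2790 ≈ 42.3 m

42.3 m


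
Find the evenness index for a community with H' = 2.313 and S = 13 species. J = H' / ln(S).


ln(13) = 2.56495
J = H' / ln(S) = 2.313 / 2.56495 = 0.901772 ≈ 0.9018

0.9018


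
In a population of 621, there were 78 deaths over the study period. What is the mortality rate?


Mortality rate = 78 / 621 = 0.125604 ≈ 0.1256

0.1256


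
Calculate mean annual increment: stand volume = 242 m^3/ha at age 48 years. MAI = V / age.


MAI = 242 / 48 = 5.0417 ≈ 5.04 m^3/ha/yr

5.04 m^3/ha/yr


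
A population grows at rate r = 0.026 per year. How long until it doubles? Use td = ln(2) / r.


td = ln(2) / 0.026 = 0.693147 / 0.026 = 26.6595 ≈ 26.7 years

26.7 years


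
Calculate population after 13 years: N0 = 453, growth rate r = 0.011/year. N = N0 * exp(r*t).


r*t = 0.011 * 13 = 0.143
exp(0.143) = 1.15373
N = 453 * 1.15373 = 522.640 ≈ 523

523


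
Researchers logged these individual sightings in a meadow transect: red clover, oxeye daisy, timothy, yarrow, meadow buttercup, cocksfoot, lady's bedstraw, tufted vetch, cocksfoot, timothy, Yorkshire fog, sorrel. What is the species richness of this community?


Total individuals logged = 12
Distinct species (count of individuals): red clover (1), oxeye daisy (1), timothy (2), yarrow (1), meadow buttercup (1), cocksfoot (2), lady's bedstraw (1), tufted vetch (1), Yorkshire fog (1), sorrel (1)
Species richness = number of distinct species = 10

10


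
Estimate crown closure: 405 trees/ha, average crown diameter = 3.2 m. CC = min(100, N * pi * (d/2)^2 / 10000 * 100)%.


(d/2)^2 = (3.2/2)^2 = 1.6^2 = 2.56
Crown area = 3.141593 * 2.56 = 8.04248 m^2
N * area / 10000 * 100 = 405 * 8.04248 / 10000 * 100 = 32.5720
CC = min(100, 32.5720) = 32.5720 ≈ 32.6%

32.6%


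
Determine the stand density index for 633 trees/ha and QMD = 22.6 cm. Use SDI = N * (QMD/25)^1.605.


QMD/25 = 22.6/25 = 0.904
(0.904)^1.605 = exp(1.605 * ln(0.904)) = exp(1.605 * (-0.100926)) = exp(-0.161986) = 0.850453
SDI = 633 * 0.850453 = 538.337 ≈ 538

538


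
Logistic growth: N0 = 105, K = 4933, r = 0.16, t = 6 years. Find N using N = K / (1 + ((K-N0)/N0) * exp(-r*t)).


(K - N0)/N0 = (4933 - 105)/105 = 4828/105 = 45.9810
r*t = 0.16 * 6 = 0.96; exp(-0.96) = 0.382893
45.9810 * 0.382893 = 17.6058
1 + 17.6058 = 18.6058
N = 4933 / 18.6058 = 265.132 ≈ 265

265


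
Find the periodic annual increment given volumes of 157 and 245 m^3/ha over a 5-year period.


PAI = (V2 - V1) / period = (245 - 157) / 5 = 88 / 5 = 17.60 m^3/ha/yr

17.60 m^3/ha/yr


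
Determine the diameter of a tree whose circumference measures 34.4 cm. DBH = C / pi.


DBH = C / pi = 34.4 / 3.141593 = 10.9499 ≈ 10.95 cm

10.95 cm


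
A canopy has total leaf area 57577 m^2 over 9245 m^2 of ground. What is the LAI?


LAI = 57577 / 9245 = 6.2279 ≈ 6.23

6.23


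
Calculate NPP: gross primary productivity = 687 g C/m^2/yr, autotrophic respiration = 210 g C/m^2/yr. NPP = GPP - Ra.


NPP = GPP - Ra = 687 - 210 = 477 g C/m^2/yr

477 g C/m^2/yr


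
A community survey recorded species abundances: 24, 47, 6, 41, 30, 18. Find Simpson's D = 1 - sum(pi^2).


Total N = 24 + 47 + 6 + 41 + 30 + 18 = 166
Per-species terms:
  p = 24/166 = 0.144578; p^2 = 0.144578^2 = 0.020903
  p = 47/166 = 0.283133; p^2 = 0.283133^2 = 0.080164
  p = 6/166 = 0.036145; p^2 = 0.036145^2 = 0.001306
  p = 41/166 = 0.246988; p^2 = 0.246988^2 = 0.061003
  p = 30/166 = 0.180723; p^2 = 0.180723^2 = 0.032661
  p = 18/166 = 0.108434; p^2 = 0.108434^2 = 0.011758
sum(p^2) = 0.020903 + 0.080164 + 0.001306 + 0.061003 + 0.032661 + 0.011758 = 0.207795
D = 1 - 0.207795 = 0.792205 ≈ 0.7922

0.7922


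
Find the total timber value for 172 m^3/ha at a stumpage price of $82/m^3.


Value = 172 * 82 = $14104/ha

$14104/ha


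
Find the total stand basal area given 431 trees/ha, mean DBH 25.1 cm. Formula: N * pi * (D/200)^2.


(D/200)^2 = (25.1/200)^2 = 0.1255^2 = 0.01575025
Individual BA = 3.141593 * 0.01575025 = 0.0494809 m^2
Stand BA = 431 * 0.0494809 = 21.3263 ≈ 21.33 m^2/ha

21.33 m^2/ha


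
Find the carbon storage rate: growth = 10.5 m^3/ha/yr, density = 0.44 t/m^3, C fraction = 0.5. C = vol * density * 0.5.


C = 10.5 * 0.44 * 0.5 = 2.31 t C/ha/yr

2.31 t C/ha/yr


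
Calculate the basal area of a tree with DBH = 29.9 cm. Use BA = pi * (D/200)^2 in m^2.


D/200 = 29.9/200 = 0.1495 m
(D/200)^2 = 0.1495^2 = 0.02235025
BA = 3.141593 * 0.02235025 = 0.0702154 ≈ 0.0702 m^2

0.0702 m^2


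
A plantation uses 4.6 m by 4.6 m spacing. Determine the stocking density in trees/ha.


N = 10000 / 4.6^2 = 10000 / 21.16 = 472.590 ≈ 473 trees/ha

473 trees/ha


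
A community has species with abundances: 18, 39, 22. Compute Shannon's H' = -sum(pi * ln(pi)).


Total N = 18 + 39 + 22 = 79
Per-species terms:
  p = 18/79 = 0.227848; ln(p) = -1.479077; p*ln(p) = 0.227848 * (-1.479077) = -0.337005
  p = 39/79 = 0.493671; ln(p) = -0.705886; p*ln(p) = 0.493671 * (-0.705886) = -0.348475
  p = 22/79 = 0.278481; ln(p) = -1.278405; p*ln(p) = 0.278481 * (-1.278405) = -0.356012
sum(p*ln(p)) = (-0.337005) + (-0.348475) + (-0.356012) = -1.041492
H' = -(-1.041492) = 1.041492 ≈ 1.0415

1.0415


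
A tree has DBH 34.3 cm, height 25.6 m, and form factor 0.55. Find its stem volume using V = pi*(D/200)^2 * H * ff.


(D/200)^2 = (34.3/200)^2 = 0.1715^2 = 0.02941225
BA = 3.141593 * 0.02941225 = 0.0924013 m^2
V = 0.0924013 * 25.6 * 0.55 = 1.30101 ≈ 1.301 m^3

1.301 m^3


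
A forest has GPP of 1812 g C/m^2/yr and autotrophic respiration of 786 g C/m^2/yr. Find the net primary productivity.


NPP = GPP - Ra = 1812 - 786 = 1026 g C/m^2/yr

1026 g C/m^2/yr


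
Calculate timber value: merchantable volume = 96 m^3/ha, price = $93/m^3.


Value = 96 * 93 = $8928/ha

$8928/ha


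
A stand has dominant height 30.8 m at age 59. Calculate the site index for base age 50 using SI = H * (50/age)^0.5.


50/59 = 0.847458
(0.847458)^0.5 = 0.920575
SI = 30.8 * 0.920575 = 28.3537 ≈ 28.4 m

28.4 m


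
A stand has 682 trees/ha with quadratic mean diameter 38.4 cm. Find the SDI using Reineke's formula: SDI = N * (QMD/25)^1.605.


QMD/25 = 38.4/25 = 1.536
(1.536)^1.605 = exp(1.605 * ln(1.536)) = exp(1.605 * 0.429182) = exp(0.688837) = 1.99140
SDI = 682 * 1.99140 = 1358.13 ≈ 1358

1358


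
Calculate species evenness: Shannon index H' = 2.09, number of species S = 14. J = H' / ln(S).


ln(14) = 2.63906
J = H' / ln(S) = 2.09 / 2.63906 = 0.791949 ≈ 0.7919

0.7919


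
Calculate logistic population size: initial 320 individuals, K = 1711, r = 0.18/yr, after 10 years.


(K - N0)/N0 = (1711 - 320)/320 = 1391/320 = 4.34688
r*t = 0.18 * 10 = 1.8; exp(-1.8) = 0.165299
4.34688 * 0.165299 = 0.718535
1 + 0.718535 = 1.71854
N = 1711 / 1.71854 = 995.613 ≈ 996

996


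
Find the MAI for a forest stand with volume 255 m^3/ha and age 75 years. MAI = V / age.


MAI = 255 / 75 = 3.40 m^3/ha/yr

3.40 m^3/ha/yr


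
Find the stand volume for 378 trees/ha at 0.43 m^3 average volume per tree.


V_stand = 378 * 0.43 = 162.54 ≈ 162.5 m^3/ha

162.5 m^3/ha


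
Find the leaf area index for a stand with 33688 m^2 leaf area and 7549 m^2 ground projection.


LAI = 33688 / 7549 = 4.4626 ≈ 4.46

4.46


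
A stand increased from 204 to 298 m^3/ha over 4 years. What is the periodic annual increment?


PAI = (V2 - V1) / period = (298 - 204) / 4 = 94 / 4 = 23.50 m^3/ha/yr

23.50 m^3/ha/yr


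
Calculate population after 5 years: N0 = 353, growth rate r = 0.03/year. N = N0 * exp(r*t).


r*t = 0.03 * 5 = 0.15
exp(0.15) = 1.16183
N = 353 * 1.16183 = 410.126 ≈ 410

410


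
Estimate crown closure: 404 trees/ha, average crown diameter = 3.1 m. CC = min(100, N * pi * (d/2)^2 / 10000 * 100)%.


(d/2)^2 = (3.1/2)^2 = 1.55^2 = 2.4025
Crown area = 3.141593 * 2.4025 = 7.54768 m^2
N * area / 10000 * 100 = 404 * 7.54768 / 10000 * 100 = 30.4926
CC = min(100, 30.4926) = 30.4926 ≈ 30.5%

30.5%


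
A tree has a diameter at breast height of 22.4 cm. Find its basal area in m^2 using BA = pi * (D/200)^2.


D/200 = 22.4/200 = 0.112 m
(D/200)^2 = 0.112^2 = 0.012544
BA = 3.141593 * 0.012544 = 0.0394081 ≈ 0.0394 m^2

0.0394 m^2


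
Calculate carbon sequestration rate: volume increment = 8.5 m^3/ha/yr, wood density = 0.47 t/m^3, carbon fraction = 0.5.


C = 8.5 * 0.47 * 0.5 = 1.9975 ≈ 2.00 t C/ha/yr

2.00 t C/ha/yr


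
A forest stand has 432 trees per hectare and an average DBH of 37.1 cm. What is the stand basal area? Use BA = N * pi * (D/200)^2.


(D/200)^2 = (37.1/200)^2 = 0.1855^2 = 0.03441025
Individual BA = 3.141593 * 0.03441025 = 0.108103 m^2
Stand BA = 432 * 0.108103 = 46.7005 ≈ 46.70 m^2/ha

46.70 m^2/ha


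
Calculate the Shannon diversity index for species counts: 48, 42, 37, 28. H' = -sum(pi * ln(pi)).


Total N = 48 + 42 + 37 + 28 = 155
Per-species terms:
  p = 48/155 = 0.309677; ln(p) = -1.172225; p*ln(p) = 0.309677 * (-1.172225) = -0.363011
  p = 42/155 = 0.270968; ln(p) = -1.305755; p*ln(p) = 0.270968 * (-1.305755) = -0.353818
  p = 37/155 = 0.238710; ln(p) = -1.432506; p*ln(p) = 0.238710 * (-1.432506) = -0.341954
  p = 28/155 = 0.180645; ln(p) = -1.711221; p*ln(p) = 0.180645 * (-1.711221) = -0.309124
sum(p*ln(p)) = (-0.363011) + (-0.353818) + (-0.341954) + (-0.309124) = -1.367907
H' = -(-1.367907) = 1.367907 ≈ 1.3679

1.3679


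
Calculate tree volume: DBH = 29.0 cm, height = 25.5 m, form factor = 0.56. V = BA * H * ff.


(D/200)^2 = (29.0/200)^2 = 0.145^2 = 0.021025
BA = 3.141593 * 0.021025 = 0.0660520 m^2
V = 0.0660520 * 25.5 * 0.56 = 0.943223 ≈ 0.943 m^3

0.943 m^3


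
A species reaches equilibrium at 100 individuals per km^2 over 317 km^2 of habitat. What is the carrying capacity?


K = 100 * 317 = 31700 individuals

31700 individuals


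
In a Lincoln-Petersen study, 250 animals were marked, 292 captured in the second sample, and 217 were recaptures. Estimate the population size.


N = M * C / R = 250 * 292 / 217 = 73000 / 217 = 336.41 ≈ 336

336 individuals


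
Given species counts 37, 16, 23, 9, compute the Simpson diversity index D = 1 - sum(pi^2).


Total N = 37 + 16 + 23 + 9 = 85
Per-species terms:
  p = 37/85 = 0.435294; p^2 = 0.435294^2 = 0.189481
  p = 16/85 = 0.188235; p^2 = 0.188235^2 = 0.035432
  p = 23/85 = 0.270588; p^2 = 0.270588^2 = 0.073218
  p = 9/85 = 0.105882; p^2 = 0.105882^2 = 0.011211
sum(p^2) = 0.189481 + 0.035432 + 0.073218 + 0.011211 = 0.309342
D = 1 - 0.309342 = 0.690658 ≈ 0.6907

0.6907


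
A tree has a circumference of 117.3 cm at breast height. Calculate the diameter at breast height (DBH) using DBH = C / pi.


DBH = C / pi = 117.3 / 3.141593 = 37.3377 ≈ 37.34 cm

37.34 cm


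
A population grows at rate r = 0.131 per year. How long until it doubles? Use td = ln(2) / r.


td = ln(2) / 0.131 = 0.693147 / 0.131 = 5.29120 ≈ 5.3 years

5.3 years


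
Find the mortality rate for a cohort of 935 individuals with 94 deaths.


Mortality rate = 94 / 935 = 0.100535 ≈ 0.1005

0.1005


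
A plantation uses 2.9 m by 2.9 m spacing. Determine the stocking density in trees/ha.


N = 10000 / 2.9^2 = 10000 / 8.41 = 1189.06 ≈ 1189 trees/ha

1189 trees/ha


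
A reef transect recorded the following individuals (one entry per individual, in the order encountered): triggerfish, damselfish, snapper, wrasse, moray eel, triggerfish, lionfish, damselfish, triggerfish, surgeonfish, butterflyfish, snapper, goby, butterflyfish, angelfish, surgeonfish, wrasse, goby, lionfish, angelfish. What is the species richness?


Total individuals logged = 20
Distinct species (count of individuals): triggerfish (3), damselfish (2), snapper (2), wrasse (2), moray eel (1), lionfish (2), surgeonfish (2), butterflyfish (2), goby (2), angelfish (2)
Species richness = number of distinct species = 10

10


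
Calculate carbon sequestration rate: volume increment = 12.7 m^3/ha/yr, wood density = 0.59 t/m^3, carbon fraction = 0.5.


C = 12.7 * 0.59 * 0.5 = 3.7465 ≈ 3.75 t C/ha/yr

3.75 t C/ha/yr


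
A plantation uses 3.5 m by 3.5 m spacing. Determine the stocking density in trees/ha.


N = 10000 / 3.5^2 = 10000 / 12.25 = 816.327 ≈ 816 trees/ha

816 trees/ha


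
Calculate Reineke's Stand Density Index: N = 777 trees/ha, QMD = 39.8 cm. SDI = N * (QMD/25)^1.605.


QMD/25 = 39.8/25 = 1.592
(1.592)^1.605 = exp(1.605 * ln(1.592)) = exp(1.605 * 0.464991) = exp(0.746311) = 2.10920
SDI = 777 * 2.10920 = 1638.85 ≈ 1639

1639


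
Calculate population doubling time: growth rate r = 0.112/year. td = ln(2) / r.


td = ln(2) / 0.112 = 0.693147 / 0.112 = 6.18881 ≈ 6.2 years

6.2 years


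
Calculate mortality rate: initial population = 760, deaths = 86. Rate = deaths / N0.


Mortality rate = 86 / 760 = 0.113158 ≈ 0.1132

0.1132


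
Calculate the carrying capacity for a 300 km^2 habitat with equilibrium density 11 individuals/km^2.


K = 11 * 300 = 3300 individuals

3300 individuals


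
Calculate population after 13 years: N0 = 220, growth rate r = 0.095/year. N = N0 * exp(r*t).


r*t = 0.095 * 13 = 1.235
exp(1.235) = 3.43838
N = 220 * 3.43838 = 756.444 ≈ 756

756


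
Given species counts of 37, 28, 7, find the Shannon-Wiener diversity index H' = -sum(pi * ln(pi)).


Total N = 37 + 28 + 7 = 72
Per-species terms:
  p = 37/72 = 0.513889; ln(p) = -0.665748; p*ln(p) = 0.513889 * (-0.665748) = -0.342121
  p = 28/72 = 0.388889; ln(p) = -0.944461; p*ln(p) = 0.388889 * (-0.944461) = -0.367290
  p = 7/72 = 0.097222; ln(p) = -2.330758; p*ln(p) = 0.097222 * (-2.330758) = -0.226601
sum(p*ln(p)) = (-0.342121) + (-0.367290) + (-0.226601) = -0.936012
H' = -(-0.936012) = 0.936012 ≈ 0.9360

0.9360


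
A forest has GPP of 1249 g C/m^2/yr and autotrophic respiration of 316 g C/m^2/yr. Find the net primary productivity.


NPP = GPP - Ra = 1249 - 316 = 933 g C/m^2/yr

933 g C/m^2/yr


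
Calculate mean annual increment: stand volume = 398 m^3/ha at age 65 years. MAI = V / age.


MAI = 398 / 65 = 6.1231 ≈ 6.12 m^3/ha/yr

6.12 m^3/ha/yr


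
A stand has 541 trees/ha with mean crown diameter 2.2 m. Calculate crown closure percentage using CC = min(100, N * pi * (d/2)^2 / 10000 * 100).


(d/2)^2 = (2.2/2)^2 = 1.1^2 = 1.21
Crown area = 3.141593 * 1.21 = 3.80133 m^2
N * area / 10000 * 100 = 541 * 3.80133 / 10000 * 100 = 20.5652
CC = min(100, 20.5652) = 20.5652 ≈ 20.6%

20.6%


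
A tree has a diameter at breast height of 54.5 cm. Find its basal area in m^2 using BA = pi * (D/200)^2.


D/200 = 54.5/200 = 0.2725 m
(D/200)^2 = 0.2725^2 = 0.07425625
BA = 3.141593 * 0.07425625 = 0.233283 ≈ 0.2333 m^2

0.2333 m^2


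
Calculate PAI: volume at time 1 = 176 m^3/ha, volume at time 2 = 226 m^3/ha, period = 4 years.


PAI = (V2 - V1) / period = (226 - 176) / 4 = 50 / 4 = 12.50 m^3/ha/yr

12.50 m^3/ha/yr


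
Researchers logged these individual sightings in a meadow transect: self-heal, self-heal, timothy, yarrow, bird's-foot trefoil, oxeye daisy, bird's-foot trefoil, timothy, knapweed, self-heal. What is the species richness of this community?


Total individuals logged = 10
Distinct species (count of individuals): self-heal (3), timothy (2), yarrow (1), bird's-foot trefoil (2), oxeye daisy (1), knapweed (1)
Species richness = number of distinct species = 6

6


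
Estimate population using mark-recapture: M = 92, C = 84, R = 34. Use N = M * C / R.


N = M * C / R = 92 * 84 / 34 = 7728 / 34 = 227.29 ≈ 227

227 individuals
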